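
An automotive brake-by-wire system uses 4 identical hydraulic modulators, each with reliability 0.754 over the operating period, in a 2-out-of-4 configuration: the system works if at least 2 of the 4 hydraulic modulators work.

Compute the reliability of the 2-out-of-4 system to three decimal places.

0.951

R = Σ_{i=2}^{4} C(4,i) p^i (1−p)^{4−i} with p = 0.754
C(4,2)·0.754^2·0.246^2 = 0.20643
C(4,3)·0.754^3·0.246^1 = 0.42180
C(4,4)·0.754^4·0.246^0 = 0.32321
Sum = 0.951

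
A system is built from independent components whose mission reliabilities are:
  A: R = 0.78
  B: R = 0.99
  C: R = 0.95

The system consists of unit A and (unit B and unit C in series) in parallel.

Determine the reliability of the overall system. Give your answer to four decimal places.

0.9869

Series (B and C): 0.990000 × 0.950000 = 0.940500
Parallel (A and [0.940500]): 1 − (1 − 0.780000)(1 − 0.940500) = 0.9869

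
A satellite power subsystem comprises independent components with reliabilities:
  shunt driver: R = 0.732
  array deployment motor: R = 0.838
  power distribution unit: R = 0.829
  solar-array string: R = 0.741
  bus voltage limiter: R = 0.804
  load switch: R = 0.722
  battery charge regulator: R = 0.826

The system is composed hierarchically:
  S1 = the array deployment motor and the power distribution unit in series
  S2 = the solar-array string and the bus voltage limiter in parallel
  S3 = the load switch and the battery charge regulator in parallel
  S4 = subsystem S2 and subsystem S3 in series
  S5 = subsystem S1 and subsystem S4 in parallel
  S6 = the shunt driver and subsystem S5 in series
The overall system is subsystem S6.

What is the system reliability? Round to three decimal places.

0.710

Series (array deployment motor and power distribution unit): 0.83800 × 0.82900 = 0.69470
Parallel (solar-array string and bus voltage limiter): 1 − (1 − 0.74100)(1 − 0.80400) = 0.94924
Parallel (load switch and battery charge regulator): 1 − (1 − 0.72200)(1 − 0.82600) = 0.95163
Series ([0.94924] and [0.95163]): 0.94924 × 0.95163 = 0.90333
Parallel ([0.69470] and [0.90333]): 1 − (1 − 0.69470)(1 − 0.90333) = 0.97049
Series (shunt driver and [0.97049]): 0.73200 × 0.97049 = 0.710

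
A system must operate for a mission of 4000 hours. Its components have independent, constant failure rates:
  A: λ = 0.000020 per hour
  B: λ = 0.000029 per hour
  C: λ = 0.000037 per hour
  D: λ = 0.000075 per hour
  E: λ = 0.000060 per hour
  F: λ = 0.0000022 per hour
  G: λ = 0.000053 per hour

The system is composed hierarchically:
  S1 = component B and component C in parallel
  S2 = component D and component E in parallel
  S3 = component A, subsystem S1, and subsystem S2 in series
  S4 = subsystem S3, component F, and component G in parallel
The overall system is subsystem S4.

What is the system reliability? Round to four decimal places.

R(A) = exp(−0.000020 × 4000) = 0.923116
R(B) = exp(−0.000029 × 4000) = 0.890475
R(C) = exp(−0.000037 × 4000) = 0.862431
R(D) = exp(−0.000075 × 4000) = 0.740818
R(E) = exp(−0.000060 × 4000) = 0.786628
R(F) = exp(−0.0000022 × 4000) = 0.991239
R(G) = exp(−0.000053 × 4000) = 0.808965
Parallel (B and C): 1 − (1 − 0.890475)(1 − 0.862431) = 0.984933
Parallel (D and E): 1 − (1 − 0.740818)(1 − 0.786628) = 0.944698
Series (A, [0.984933], and [0.944698]): 0.923116 × 0.984933 × 0.944698 = 0.858926
Parallel ([0.858926], F, and G): 1 − (1 − 0.858926)(1 − 0.991239)(1 − 0.808965) = 0.9998

0.9998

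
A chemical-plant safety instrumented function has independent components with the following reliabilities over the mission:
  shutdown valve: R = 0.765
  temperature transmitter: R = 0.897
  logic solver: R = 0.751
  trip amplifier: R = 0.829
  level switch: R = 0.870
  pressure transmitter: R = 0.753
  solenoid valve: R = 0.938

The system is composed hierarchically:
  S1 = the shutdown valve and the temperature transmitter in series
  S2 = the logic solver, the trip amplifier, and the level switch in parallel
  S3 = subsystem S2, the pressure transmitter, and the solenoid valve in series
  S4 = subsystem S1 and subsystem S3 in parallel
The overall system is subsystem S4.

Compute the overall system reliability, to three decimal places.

Series (shutdown valve and temperature transmitter): 0.76500 × 0.89700 = 0.68621
Parallel (logic solver, trip amplifier, and level switch): 1 − (1 − 0.75100)(1 − 0.82900)(1 − 0.87000) = 0.99446
Series ([0.99446], pressure transmitter, and solenoid valve): 0.99446 × 0.75300 × 0.93800 = 0.70240
Parallel ([0.68621] and [0.70240]): 1 − (1 − 0.68621)(1 − 0.70240) = 0.907

0.907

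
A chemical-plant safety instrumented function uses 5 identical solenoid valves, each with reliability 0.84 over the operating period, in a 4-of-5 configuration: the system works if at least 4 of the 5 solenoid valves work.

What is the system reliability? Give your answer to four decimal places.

R = Σ_{i=4}^{5} C(5,i) p^i (1−p)^{5−i} with p = 0.84
C(5,4)·0.84^4·0.16^1 = 0.398297
C(5,5)·0.84^5·0.16^0 = 0.418212
Sum = 0.8165

0.8165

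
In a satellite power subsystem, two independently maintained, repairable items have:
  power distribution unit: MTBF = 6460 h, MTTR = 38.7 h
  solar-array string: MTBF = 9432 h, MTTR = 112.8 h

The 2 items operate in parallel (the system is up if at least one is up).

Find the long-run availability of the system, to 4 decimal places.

A(power distribution unit) = MTBF/(MTBF+MTTR) = 6460/(6460+38.7) = 0.994045
A(solar-array string) = MTBF/(MTBF+MTTR) = 9432/(9432+112.8) = 0.988182
Parallel availability: 1 − (1 − 0.994045)(1 − 0.988182) = 0.9999

0.9999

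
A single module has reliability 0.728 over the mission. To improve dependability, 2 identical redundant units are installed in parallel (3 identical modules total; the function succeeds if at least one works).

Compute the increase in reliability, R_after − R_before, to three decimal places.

R_before = 0.728
R_after = 1 − (1 − 0.728)^3 = 0.980
ΔR = 0.980 − 0.728 = 0.252

0.252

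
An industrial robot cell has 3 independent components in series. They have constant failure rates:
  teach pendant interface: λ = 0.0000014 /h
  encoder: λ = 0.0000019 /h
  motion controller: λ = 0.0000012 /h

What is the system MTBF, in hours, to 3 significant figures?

Series of exponential components: λ_sys = Σ λ_i
λ_sys = 0.0000014 + 0.0000019 + 0.0000012 = 4.5000e-06 /h
MTBF = 1 / λ_sys = 222000 h

222000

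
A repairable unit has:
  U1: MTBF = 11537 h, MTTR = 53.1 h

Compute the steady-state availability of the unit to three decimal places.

0.995

A(U1) = MTBF/(MTBF+MTTR) = 11537/(11537+53.1) = 0.995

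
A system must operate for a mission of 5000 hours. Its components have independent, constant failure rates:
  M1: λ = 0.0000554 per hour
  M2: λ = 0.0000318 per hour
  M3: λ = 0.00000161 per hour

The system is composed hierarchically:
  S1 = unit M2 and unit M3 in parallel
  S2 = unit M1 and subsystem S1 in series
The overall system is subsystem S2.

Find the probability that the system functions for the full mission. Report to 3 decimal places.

0.757

R(M1) = exp(−0.0000554 × 5000) = 0.75805
R(M2) = exp(−0.0000318 × 5000) = 0.85300
R(M3) = exp(−0.00000161 × 5000) = 0.99198
Parallel (M2 and M3): 1 − (1 − 0.85300)(1 − 0.99198) = 0.99882
Series (M1 and [0.99882]): 0.75805 × 0.99882 = 0.757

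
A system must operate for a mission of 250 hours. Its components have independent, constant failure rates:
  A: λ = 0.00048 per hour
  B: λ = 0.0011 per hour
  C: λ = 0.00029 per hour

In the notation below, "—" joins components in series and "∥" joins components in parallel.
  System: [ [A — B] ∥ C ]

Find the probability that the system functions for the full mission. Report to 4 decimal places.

0.9772

R(A) = exp(−0.00048 × 250) = 0.886920
R(B) = exp(−0.0011 × 250) = 0.759572
R(C) = exp(−0.00029 × 250) = 0.930066
Series (A and B): 0.886920 × 0.759572 = 0.673680
Parallel ([0.673680] and C): 1 − (1 − 0.673680)(1 − 0.930066) = 0.9772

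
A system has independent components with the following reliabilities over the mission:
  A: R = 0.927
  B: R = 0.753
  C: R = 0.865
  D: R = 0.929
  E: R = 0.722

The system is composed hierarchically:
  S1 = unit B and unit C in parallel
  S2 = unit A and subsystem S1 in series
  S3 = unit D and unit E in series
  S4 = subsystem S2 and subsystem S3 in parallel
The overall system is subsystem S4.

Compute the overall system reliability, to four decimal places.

Parallel (B and C): 1 − (1 − 0.753000)(1 − 0.865000) = 0.966655
Series (A and [0.966655]): 0.927000 × 0.966655 = 0.896089
Series (D and E): 0.929000 × 0.722000 = 0.670738
Parallel ([0.896089] and [0.670738]): 1 − (1 − 0.896089)(1 − 0.670738) = 0.9658

0.9658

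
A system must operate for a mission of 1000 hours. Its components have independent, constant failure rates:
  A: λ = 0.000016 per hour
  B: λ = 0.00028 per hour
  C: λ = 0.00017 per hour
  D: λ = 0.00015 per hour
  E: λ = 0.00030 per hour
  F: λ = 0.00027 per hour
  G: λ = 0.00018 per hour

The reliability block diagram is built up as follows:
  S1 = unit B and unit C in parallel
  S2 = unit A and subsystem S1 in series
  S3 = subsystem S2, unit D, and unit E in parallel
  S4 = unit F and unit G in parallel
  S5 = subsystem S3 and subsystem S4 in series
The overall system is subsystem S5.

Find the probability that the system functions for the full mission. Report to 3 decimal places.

R(A) = exp(−0.000016 × 1000) = 0.98413
R(B) = exp(−0.00028 × 1000) = 0.75578
R(C) = exp(−0.00017 × 1000) = 0.84366
R(D) = exp(−0.00015 × 1000) = 0.86071
R(E) = exp(−0.00030 × 1000) = 0.74082
R(F) = exp(−0.00027 × 1000) = 0.76338
R(G) = exp(−0.00018 × 1000) = 0.83527
Parallel (B and C): 1 − (1 − 0.75578)(1 − 0.84366) = 0.96182
Series (A and [0.96182]): 0.98413 × 0.96182 = 0.94656
Parallel ([0.94656], D, and E): 1 − (1 − 0.94656)(1 − 0.86071)(1 − 0.74082) = 0.99807
Parallel (F and G): 1 − (1 − 0.76338)(1 − 0.83527) = 0.96102
Series ([0.99807] and [0.96102]): 0.99807 × 0.96102 = 0.959

0.959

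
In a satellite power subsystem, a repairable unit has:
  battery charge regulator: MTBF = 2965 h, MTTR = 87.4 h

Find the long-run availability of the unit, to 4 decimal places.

A(battery charge regulator) = MTBF/(MTBF+MTTR) = 2965/(2965+87.4) = 0.9714

0.9714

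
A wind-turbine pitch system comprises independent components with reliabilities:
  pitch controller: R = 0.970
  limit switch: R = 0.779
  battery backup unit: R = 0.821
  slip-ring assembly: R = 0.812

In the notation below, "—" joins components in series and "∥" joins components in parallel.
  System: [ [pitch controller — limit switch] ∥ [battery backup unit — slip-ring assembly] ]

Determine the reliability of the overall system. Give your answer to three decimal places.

Series (pitch controller and limit switch): 0.97000 × 0.77900 = 0.75563
Series (battery backup unit and slip-ring assembly): 0.82100 × 0.81200 = 0.66665
Parallel ([0.75563] and [0.66665]): 1 − (1 − 0.75563)(1 − 0.66665) = 0.919

0.919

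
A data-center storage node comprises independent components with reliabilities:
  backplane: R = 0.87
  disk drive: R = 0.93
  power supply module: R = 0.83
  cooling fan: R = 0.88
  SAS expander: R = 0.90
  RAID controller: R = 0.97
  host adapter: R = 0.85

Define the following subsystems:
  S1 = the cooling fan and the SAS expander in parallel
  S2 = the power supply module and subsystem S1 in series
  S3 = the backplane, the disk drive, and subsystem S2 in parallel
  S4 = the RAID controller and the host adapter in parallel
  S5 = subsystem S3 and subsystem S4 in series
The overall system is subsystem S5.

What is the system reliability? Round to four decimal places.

Parallel (cooling fan and SAS expander): 1 − (1 − 0.880000)(1 − 0.900000) = 0.988000
Series (power supply module and [0.988000]): 0.830000 × 0.988000 = 0.820040
Parallel (backplane, disk drive, and [0.820040]): 1 − (1 − 0.870000)(1 − 0.930000)(1 − 0.820040) = 0.998362
Parallel (RAID controller and host adapter): 1 − (1 − 0.970000)(1 − 0.850000) = 0.995500
Series ([0.998362] and [0.995500]): 0.998362 × 0.995500 = 0.9939

0.9939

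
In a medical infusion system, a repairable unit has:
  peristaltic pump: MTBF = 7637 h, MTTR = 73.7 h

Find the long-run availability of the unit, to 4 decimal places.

0.9904

A(peristaltic pump) = MTBF/(MTBF+MTTR) = 7637/(7637+73.7) = 0.9904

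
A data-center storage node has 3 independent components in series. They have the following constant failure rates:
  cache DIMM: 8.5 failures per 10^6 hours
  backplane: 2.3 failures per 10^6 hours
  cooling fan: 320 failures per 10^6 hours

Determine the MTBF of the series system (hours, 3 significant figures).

3020

Series of exponential components: λ_sys = Σ λ_i
λ_sys = 0.0000085 + 0.0000023 + 0.00032 = 3.3080e-04 /h
MTBF = 1 / λ_sys = 3020 h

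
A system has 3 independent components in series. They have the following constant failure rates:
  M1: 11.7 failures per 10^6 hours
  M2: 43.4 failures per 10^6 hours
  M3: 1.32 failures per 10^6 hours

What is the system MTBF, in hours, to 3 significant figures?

Series of exponential components: λ_sys = Σ λ_i
λ_sys = 0.0000117 + 0.0000434 + 0.00000132 = 5.6420e-05 /h
MTBF = 1 / λ_sys = 17700 h

17700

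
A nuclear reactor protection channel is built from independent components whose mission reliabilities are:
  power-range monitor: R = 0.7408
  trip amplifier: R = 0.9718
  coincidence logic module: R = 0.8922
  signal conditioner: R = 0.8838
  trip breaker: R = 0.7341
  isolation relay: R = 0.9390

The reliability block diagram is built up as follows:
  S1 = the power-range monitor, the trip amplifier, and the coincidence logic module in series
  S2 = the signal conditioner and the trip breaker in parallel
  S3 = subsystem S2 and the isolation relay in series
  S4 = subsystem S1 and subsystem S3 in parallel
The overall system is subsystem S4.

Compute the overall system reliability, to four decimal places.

Series (power-range monitor, trip amplifier, and coincidence logic module): 0.740800 × 0.971800 × 0.892200 = 0.642303
Parallel (signal conditioner and trip breaker): 1 − (1 − 0.883800)(1 − 0.734100) = 0.969102
Series ([0.969102] and isolation relay): 0.969102 × 0.939000 = 0.909987
Parallel ([0.642303] and [0.909987]): 1 − (1 − 0.642303)(1 − 0.909987) = 0.9678

0.9678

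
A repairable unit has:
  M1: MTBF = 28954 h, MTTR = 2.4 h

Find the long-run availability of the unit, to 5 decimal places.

A(M1) = MTBF/(MTBF+MTTR) = 28954/(28954+2.4) = 0.99992

0.99992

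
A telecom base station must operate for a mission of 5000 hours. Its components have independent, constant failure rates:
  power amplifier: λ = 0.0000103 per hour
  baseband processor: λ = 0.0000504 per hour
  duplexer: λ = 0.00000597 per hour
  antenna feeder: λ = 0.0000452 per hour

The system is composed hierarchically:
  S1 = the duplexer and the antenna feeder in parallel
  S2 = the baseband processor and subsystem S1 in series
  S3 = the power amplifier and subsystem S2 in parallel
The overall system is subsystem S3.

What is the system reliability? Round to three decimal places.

R(power amplifier) = exp(−0.0000103 × 5000) = 0.94980
R(baseband processor) = exp(−0.0000504 × 5000) = 0.77724
R(duplexer) = exp(−0.00000597 × 5000) = 0.97059
R(antenna feeder) = exp(−0.0000452 × 5000) = 0.79772
Parallel (duplexer and antenna feeder): 1 − (1 − 0.97059)(1 − 0.79772) = 0.99405
Series (baseband processor and [0.99405]): 0.77724 × 0.99405 = 0.77262
Parallel (power amplifier and [0.77262]): 1 − (1 − 0.94980)(1 − 0.77262) = 0.989

0.989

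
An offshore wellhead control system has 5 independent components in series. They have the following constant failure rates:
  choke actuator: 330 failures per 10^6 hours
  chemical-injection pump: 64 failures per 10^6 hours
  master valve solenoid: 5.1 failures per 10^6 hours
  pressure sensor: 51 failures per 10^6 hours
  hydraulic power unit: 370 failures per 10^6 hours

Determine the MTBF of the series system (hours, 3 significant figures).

1220

Series of exponential components: λ_sys = Σ λ_i
λ_sys = 0.00033 + 0.000064 + 0.0000051 + 0.000051 + 0.00037 = 8.2010e-04 /h
MTBF = 1 / λ_sys = 1220 h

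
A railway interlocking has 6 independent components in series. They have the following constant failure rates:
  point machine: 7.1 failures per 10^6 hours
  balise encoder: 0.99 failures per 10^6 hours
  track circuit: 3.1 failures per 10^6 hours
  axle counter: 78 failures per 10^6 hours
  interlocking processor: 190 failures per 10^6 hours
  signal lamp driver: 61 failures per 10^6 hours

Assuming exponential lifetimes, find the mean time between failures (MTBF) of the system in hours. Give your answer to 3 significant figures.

Series of exponential components: λ_sys = Σ λ_i
λ_sys = 0.0000071 + 0.00000099 + 0.0000031 + 0.000078 + 0.00019 + 0.000061 = 3.4019e-04 /h
MTBF = 1 / λ_sys = 2940 h

2940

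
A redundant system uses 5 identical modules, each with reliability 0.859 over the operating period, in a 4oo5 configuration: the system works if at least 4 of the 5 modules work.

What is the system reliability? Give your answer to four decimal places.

R = Σ_{i=4}^{5} C(5,i) p^i (1−p)^{5−i} with p = 0.859
C(5,4)·0.859^4·0.141^1 = 0.383850
C(5,5)·0.859^5·0.141^0 = 0.467698
Sum = 0.8515

0.8515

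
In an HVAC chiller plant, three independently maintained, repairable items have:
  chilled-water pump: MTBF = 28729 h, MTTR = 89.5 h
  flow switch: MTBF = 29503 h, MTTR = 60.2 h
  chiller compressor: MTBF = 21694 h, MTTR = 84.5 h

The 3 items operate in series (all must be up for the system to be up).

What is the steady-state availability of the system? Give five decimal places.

A(chilled-water pump) = MTBF/(MTBF+MTTR) = 28729/(28729+89.5) = 0.996894
A(flow switch) = MTBF/(MTBF+MTTR) = 29503/(29503+60.2) = 0.997964
A(chiller compressor) = MTBF/(MTBF+MTTR) = 21694/(21694+84.5) = 0.996120
Series availability: 0.996894 × 0.997964 × 0.996120 = 0.99100

0.99100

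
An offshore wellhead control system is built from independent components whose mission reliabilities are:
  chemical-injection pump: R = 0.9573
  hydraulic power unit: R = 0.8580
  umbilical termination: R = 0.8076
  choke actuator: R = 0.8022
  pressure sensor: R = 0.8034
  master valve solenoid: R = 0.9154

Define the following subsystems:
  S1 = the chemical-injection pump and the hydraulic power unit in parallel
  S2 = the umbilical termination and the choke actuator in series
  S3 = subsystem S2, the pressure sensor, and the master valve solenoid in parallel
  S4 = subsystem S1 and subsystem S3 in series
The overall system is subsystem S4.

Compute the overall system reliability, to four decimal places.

0.9881

Parallel (chemical-injection pump and hydraulic power unit): 1 − (1 − 0.957300)(1 − 0.858000) = 0.993937
Series (umbilical termination and choke actuator): 0.807600 × 0.802200 = 0.647857
Parallel ([0.647857], pressure sensor, and master valve solenoid): 1 − (1 − 0.647857)(1 − 0.803400)(1 − 0.915400) = 0.994143
Series ([0.993937] and [0.994143]): 0.993937 × 0.994143 = 0.9881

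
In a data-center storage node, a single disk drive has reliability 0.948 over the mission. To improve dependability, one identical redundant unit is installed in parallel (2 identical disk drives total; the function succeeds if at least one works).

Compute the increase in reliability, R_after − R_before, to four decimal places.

R_before = 0.948
R_after = 1 − (1 − 0.948)^2 = 0.9973
ΔR = 0.9973 − 0.948 = 0.0493

0.0493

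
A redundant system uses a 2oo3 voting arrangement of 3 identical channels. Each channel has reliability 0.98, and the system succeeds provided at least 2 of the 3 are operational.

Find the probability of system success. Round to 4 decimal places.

R = Σ_{i=2}^{3} C(3,i) p^i (1−p)^{3−i} with p = 0.98
C(3,2)·0.98^2·0.02^1 = 0.057624
C(3,3)·0.98^3·0.02^0 = 0.941192
Sum = 0.9988

0.9988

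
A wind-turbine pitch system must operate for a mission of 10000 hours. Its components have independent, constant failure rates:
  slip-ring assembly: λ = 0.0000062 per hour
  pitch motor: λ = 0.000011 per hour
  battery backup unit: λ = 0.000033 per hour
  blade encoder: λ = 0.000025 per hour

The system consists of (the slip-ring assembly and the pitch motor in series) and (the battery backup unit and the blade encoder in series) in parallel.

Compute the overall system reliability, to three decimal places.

R(slip-ring assembly) = exp(−0.0000062 × 10000) = 0.93988
R(pitch motor) = exp(−0.000011 × 10000) = 0.89583
R(battery backup unit) = exp(−0.000033 × 10000) = 0.71892
R(blade encoder) = exp(−0.000025 × 10000) = 0.77880
Series (slip-ring assembly and pitch motor): 0.93988 × 0.89583 = 0.84197
Series (battery backup unit and blade encoder): 0.71892 × 0.77880 = 0.55989
Parallel ([0.84197] and [0.55989]): 1 − (1 − 0.84197)(1 − 0.55989) = 0.930

0.930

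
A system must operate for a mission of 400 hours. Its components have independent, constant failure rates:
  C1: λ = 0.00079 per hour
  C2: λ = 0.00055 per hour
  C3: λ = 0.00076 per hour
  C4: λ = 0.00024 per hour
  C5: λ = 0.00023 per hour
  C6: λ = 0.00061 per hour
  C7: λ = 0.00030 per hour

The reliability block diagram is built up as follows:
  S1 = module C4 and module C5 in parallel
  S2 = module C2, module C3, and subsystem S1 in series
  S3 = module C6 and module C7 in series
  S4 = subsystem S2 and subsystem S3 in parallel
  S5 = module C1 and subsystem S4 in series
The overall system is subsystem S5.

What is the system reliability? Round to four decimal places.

R(C1) = exp(−0.00079 × 400) = 0.729059
R(C2) = exp(−0.00055 × 400) = 0.802519
R(C3) = exp(−0.00076 × 400) = 0.737861
R(C4) = exp(−0.00024 × 400) = 0.908464
R(C5) = exp(−0.00023 × 400) = 0.912105
R(C6) = exp(−0.00061 × 400) = 0.783488
R(C7) = exp(−0.00030 × 400) = 0.886920
Parallel (C4 and C5): 1 − (1 − 0.908464)(1 − 0.912105) = 0.991954
Series (C2, C3, and [0.991954]): 0.802519 × 0.737861 × 0.991954 = 0.587383
Series (C6 and C7): 0.783488 × 0.886920 = 0.694891
Parallel ([0.587383] and [0.694891]): 1 − (1 − 0.587383)(1 − 0.694891) = 0.874107
Series (C1 and [0.874107]): 0.729059 × 0.874107 = 0.6373

0.6373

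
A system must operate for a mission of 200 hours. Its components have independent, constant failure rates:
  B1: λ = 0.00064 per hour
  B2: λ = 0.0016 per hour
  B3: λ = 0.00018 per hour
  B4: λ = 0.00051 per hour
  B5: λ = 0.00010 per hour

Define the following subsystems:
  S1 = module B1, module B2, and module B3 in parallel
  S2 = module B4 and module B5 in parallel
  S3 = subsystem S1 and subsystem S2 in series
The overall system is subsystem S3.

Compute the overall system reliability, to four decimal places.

R(B1) = exp(−0.00064 × 200) = 0.879853
R(B2) = exp(−0.0016 × 200) = 0.726149
R(B3) = exp(−0.00018 × 200) = 0.964640
R(B4) = exp(−0.00051 × 200) = 0.903030
R(B5) = exp(−0.00010 × 200) = 0.980199
Parallel (B1, B2, and B3): 1 − (1 − 0.879853)(1 − 0.726149)(1 − 0.964640) = 0.998837
Parallel (B4 and B5): 1 − (1 − 0.903030)(1 − 0.980199) = 0.998080
Series ([0.998837] and [0.998080]): 0.998837 × 0.998080 = 0.9969

0.9969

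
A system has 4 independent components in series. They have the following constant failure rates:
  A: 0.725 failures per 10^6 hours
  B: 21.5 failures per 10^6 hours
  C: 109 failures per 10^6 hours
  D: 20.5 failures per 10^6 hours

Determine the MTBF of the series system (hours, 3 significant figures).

6590

Series of exponential components: λ_sys = Σ λ_i
λ_sys = 0.000000725 + 0.0000215 + 0.000109 + 0.0000205 = 1.5173e-04 /h
MTBF = 1 / λ_sys = 6590 h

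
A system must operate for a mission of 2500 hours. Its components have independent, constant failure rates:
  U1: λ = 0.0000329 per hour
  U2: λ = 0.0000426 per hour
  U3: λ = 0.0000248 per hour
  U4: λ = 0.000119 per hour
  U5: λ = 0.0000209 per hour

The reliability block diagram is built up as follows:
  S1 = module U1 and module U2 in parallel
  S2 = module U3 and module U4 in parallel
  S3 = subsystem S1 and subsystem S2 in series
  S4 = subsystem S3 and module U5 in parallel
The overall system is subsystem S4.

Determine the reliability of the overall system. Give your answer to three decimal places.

R(U1) = exp(−0.0000329 × 2500) = 0.92104
R(U2) = exp(−0.0000426 × 2500) = 0.89898
R(U3) = exp(−0.0000248 × 2500) = 0.93988
R(U4) = exp(−0.000119 × 2500) = 0.74267
R(U5) = exp(−0.0000209 × 2500) = 0.94909
Parallel (U1 and U2): 1 − (1 − 0.92104)(1 − 0.89898) = 0.99202
Parallel (U3 and U4): 1 − (1 − 0.93988)(1 − 0.74267) = 0.98453
Series ([0.99202] and [0.98453]): 0.99202 × 0.98453 = 0.97667
Parallel ([0.97667] and U5): 1 − (1 − 0.97667)(1 − 0.94909) = 0.999

0.999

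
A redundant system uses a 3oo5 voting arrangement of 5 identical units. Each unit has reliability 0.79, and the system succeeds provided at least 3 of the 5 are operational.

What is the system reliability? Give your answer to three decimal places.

0.934

R = Σ_{i=3}^{5} C(5,i) p^i (1−p)^{5−i} with p = 0.79
C(5,3)·0.79^3·0.21^2 = 0.21743
C(5,4)·0.79^4·0.21^1 = 0.40898
C(5,5)·0.79^5·0.21^0 = 0.30771
Sum = 0.934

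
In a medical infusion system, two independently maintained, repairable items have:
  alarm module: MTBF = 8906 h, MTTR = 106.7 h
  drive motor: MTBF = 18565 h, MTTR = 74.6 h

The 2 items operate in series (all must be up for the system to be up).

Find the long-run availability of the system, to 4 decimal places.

A(alarm module) = MTBF/(MTBF+MTTR) = 8906/(8906+106.7) = 0.988161
A(drive motor) = MTBF/(MTBF+MTTR) = 18565/(18565+74.6) = 0.995998
Series availability: 0.988161 × 0.995998 = 0.9842

0.9842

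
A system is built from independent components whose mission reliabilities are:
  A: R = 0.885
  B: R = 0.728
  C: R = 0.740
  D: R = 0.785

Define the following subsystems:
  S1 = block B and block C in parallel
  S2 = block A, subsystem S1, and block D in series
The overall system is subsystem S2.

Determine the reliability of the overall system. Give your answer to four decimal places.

Parallel (B and C): 1 − (1 − 0.728000)(1 − 0.740000) = 0.929280
Series (A, [0.929280], and D): 0.885000 × 0.929280 × 0.785000 = 0.6456

0.6456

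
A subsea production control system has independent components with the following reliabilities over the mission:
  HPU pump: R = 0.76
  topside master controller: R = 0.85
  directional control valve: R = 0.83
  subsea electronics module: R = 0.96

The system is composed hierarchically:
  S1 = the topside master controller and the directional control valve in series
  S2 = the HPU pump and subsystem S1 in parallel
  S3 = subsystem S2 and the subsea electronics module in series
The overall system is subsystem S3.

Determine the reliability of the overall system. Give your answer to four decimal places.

0.8921

Series (topside master controller and directional control valve): 0.850000 × 0.830000 = 0.705500
Parallel (HPU pump and [0.705500]): 1 − (1 − 0.760000)(1 − 0.705500) = 0.929320
Series ([0.929320] and subsea electronics module): 0.929320 × 0.960000 = 0.8921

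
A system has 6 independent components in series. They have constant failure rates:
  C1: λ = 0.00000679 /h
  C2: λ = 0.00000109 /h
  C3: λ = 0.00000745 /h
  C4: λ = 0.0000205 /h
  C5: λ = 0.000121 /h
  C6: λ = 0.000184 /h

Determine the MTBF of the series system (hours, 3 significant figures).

Series of exponential components: λ_sys = Σ λ_i
λ_sys = 0.00000679 + 0.00000109 + 0.00000745 + 0.0000205 + 0.000121 + 0.000184 = 3.4083e-04 /h
MTBF = 1 / λ_sys = 2930 h

2930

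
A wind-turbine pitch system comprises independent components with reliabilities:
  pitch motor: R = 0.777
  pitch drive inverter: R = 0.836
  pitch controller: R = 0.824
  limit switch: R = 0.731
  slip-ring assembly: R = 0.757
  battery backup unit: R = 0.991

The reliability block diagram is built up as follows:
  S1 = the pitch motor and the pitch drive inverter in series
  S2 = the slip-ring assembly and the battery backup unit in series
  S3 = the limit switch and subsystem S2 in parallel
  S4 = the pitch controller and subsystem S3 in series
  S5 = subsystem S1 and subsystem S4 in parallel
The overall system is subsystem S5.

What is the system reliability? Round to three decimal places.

0.919

Series (pitch motor and pitch drive inverter): 0.77700 × 0.83600 = 0.64957
Series (slip-ring assembly and battery backup unit): 0.75700 × 0.99100 = 0.75019
Parallel (limit switch and [0.75019]): 1 − (1 − 0.73100)(1 − 0.75019) = 0.93280
Series (pitch controller and [0.93280]): 0.82400 × 0.93280 = 0.76863
Parallel ([0.64957] and [0.76863]): 1 − (1 − 0.64957)(1 − 0.76863) = 0.919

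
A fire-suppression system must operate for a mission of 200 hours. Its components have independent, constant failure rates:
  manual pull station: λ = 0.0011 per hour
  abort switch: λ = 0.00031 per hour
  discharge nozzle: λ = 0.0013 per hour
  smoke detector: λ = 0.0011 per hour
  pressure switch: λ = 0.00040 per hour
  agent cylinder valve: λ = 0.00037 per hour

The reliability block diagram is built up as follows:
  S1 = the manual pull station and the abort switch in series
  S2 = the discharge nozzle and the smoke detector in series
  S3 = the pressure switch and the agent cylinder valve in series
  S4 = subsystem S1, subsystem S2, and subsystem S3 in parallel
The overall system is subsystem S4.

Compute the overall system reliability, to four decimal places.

0.9866

R(manual pull station) = exp(−0.0011 × 200) = 0.802519
R(abort switch) = exp(−0.00031 × 200) = 0.939883
R(discharge nozzle) = exp(−0.0013 × 200) = 0.771052
R(smoke detector) = exp(−0.0011 × 200) = 0.802519
R(pressure switch) = exp(−0.00040 × 200) = 0.923116
R(agent cylinder valve) = exp(−0.00037 × 200) = 0.928672
Series (manual pull station and abort switch): 0.802519 × 0.939883 = 0.754274
Series (discharge nozzle and smoke detector): 0.771052 × 0.802519 = 0.618784
Series (pressure switch and agent cylinder valve): 0.923116 × 0.928672 = 0.857272
Parallel ([0.754274], [0.618784], and [0.857272]): 1 − (1 − 0.754274)(1 − 0.618784)(1 − 0.857272) = 0.9866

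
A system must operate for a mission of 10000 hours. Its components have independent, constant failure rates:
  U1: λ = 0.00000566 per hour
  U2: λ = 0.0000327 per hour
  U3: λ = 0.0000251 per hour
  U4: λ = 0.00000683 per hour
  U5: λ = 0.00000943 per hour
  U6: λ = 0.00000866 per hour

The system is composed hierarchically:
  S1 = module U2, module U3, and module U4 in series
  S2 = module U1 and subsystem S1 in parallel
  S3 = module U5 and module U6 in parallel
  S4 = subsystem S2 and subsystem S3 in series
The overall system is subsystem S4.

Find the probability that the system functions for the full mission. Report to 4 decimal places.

R(U1) = exp(−0.00000566 × 10000) = 0.944972
R(U2) = exp(−0.0000327 × 10000) = 0.721084
R(U3) = exp(−0.0000251 × 10000) = 0.778022
R(U4) = exp(−0.00000683 × 10000) = 0.933980
R(U5) = exp(−0.00000943 × 10000) = 0.910010
R(U6) = exp(−0.00000866 × 10000) = 0.917044
Series (U2, U3, and U4): 0.721084 × 0.778022 × 0.933980 = 0.523981
Parallel (U1 and [0.523981]): 1 − (1 − 0.944972)(1 − 0.523981) = 0.973806
Parallel (U5 and U6): 1 − (1 − 0.910010)(1 − 0.917044) = 0.992535
Series ([0.973806] and [0.992535]): 0.973806 × 0.992535 = 0.9665

0.9665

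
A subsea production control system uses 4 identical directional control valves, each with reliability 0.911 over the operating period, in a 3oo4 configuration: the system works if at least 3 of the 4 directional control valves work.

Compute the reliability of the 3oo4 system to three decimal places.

R = Σ_{i=3}^{4} C(4,i) p^i (1−p)^{4−i} with p = 0.911
C(4,3)·0.911^3·0.089^1 = 0.26916
C(4,4)·0.911^4·0.089^0 = 0.68877
Sum = 0.958

0.958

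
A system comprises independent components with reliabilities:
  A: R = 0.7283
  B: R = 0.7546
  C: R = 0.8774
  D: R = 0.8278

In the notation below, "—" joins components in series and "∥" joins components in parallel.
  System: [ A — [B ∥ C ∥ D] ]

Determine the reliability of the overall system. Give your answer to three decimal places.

0.725

Parallel (B, C, and D): 1 − (1 − 0.75460)(1 − 0.87740)(1 − 0.82780) = 0.99482
Series (A and [0.99482]): 0.72830 × 0.99482 = 0.725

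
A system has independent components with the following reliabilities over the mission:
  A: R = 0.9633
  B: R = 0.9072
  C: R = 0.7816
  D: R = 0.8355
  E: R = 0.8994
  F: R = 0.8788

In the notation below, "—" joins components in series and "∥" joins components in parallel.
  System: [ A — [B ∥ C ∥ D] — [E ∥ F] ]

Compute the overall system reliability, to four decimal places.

0.9484

Parallel (B, C, and D): 1 − (1 − 0.907200)(1 − 0.781600)(1 − 0.835500) = 0.996666
Parallel (E and F): 1 − (1 − 0.899400)(1 − 0.878800) = 0.987807
Series (A, [0.996666], and [0.987807]): 0.963300 × 0.996666 × 0.987807 = 0.9484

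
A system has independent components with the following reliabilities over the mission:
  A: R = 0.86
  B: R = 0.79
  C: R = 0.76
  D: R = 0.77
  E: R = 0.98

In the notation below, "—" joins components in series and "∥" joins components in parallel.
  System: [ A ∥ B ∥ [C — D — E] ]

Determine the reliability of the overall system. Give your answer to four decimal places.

0.9875

Series (C, D, and E): 0.760000 × 0.770000 × 0.980000 = 0.573496
Parallel (A, B, and [0.573496]): 1 − (1 − 0.860000)(1 − 0.790000)(1 − 0.573496) = 0.9875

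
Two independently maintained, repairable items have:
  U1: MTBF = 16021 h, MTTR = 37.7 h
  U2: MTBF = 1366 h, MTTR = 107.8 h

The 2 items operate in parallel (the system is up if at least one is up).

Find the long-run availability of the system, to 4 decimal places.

0.9998

A(U1) = MTBF/(MTBF+MTTR) = 16021/(16021+37.7) = 0.997652
A(U2) = MTBF/(MTBF+MTTR) = 1366/(1366+107.8) = 0.926856
Parallel availability: 1 − (1 − 0.997652)(1 − 0.926856) = 0.9998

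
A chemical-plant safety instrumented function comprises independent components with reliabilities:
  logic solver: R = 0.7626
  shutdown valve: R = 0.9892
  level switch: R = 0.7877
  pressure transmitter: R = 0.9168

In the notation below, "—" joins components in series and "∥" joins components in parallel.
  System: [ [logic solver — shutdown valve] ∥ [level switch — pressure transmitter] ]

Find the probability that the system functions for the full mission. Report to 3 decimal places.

Series (logic solver and shutdown valve): 0.76260 × 0.98920 = 0.75436
Series (level switch and pressure transmitter): 0.78770 × 0.91680 = 0.72216
Parallel ([0.75436] and [0.72216]): 1 − (1 − 0.75436)(1 − 0.72216) = 0.932

0.932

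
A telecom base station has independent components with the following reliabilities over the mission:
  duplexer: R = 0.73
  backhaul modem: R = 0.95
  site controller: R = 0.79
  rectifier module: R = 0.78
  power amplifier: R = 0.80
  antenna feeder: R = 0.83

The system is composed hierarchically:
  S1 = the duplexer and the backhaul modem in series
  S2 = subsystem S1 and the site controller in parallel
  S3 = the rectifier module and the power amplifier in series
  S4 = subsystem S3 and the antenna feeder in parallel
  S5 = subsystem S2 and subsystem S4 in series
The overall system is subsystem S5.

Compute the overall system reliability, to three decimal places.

Series (duplexer and backhaul modem): 0.73000 × 0.95000 = 0.69350
Parallel ([0.69350] and site controller): 1 − (1 − 0.69350)(1 − 0.79000) = 0.93564
Series (rectifier module and power amplifier): 0.78000 × 0.80000 = 0.62400
Parallel ([0.62400] and antenna feeder): 1 − (1 − 0.62400)(1 − 0.83000) = 0.93608
Series ([0.93564] and [0.93608]): 0.93564 × 0.93608 = 0.876

0.876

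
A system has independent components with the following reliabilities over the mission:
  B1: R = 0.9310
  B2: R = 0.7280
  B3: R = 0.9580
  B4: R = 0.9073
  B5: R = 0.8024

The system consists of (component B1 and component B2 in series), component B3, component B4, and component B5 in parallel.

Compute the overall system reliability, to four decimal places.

0.9998

Series (B1 and B2): 0.931000 × 0.728000 = 0.677768
Parallel ([0.677768], B3, B4, and B5): 1 − (1 − 0.677768)(1 − 0.958000)(1 − 0.907300)(1 − 0.802400) = 0.9998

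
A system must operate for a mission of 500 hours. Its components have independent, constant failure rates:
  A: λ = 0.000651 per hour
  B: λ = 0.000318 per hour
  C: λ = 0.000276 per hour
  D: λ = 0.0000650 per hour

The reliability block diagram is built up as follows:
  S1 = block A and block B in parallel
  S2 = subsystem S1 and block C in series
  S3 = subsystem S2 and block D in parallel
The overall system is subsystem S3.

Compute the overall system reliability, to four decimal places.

0.9947

R(A) = exp(−0.000651 × 500) = 0.722166
R(B) = exp(−0.000318 × 500) = 0.852996
R(C) = exp(−0.000276 × 500) = 0.871099
R(D) = exp(−0.0000650 × 500) = 0.968022
Parallel (A and B): 1 − (1 − 0.722166)(1 − 0.852996) = 0.959157
Series ([0.959157] and C): 0.959157 × 0.871099 = 0.835521
Parallel ([0.835521] and D): 1 − (1 − 0.835521)(1 − 0.968022) = 0.9947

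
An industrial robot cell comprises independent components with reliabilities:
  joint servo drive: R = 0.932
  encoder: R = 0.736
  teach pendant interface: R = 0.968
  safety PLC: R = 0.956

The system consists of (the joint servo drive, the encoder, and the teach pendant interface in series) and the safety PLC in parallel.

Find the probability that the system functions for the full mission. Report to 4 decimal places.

Series (joint servo drive, encoder, and teach pendant interface): 0.932000 × 0.736000 × 0.968000 = 0.664002
Parallel ([0.664002] and safety PLC): 1 − (1 − 0.664002)(1 − 0.956000) = 0.9852

0.9852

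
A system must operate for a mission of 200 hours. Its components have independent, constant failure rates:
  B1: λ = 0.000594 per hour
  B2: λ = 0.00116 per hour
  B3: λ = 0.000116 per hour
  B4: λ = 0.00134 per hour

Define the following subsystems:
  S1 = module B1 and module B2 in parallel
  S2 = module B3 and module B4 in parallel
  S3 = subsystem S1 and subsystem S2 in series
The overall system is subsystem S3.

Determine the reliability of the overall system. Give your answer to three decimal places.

R(B1) = exp(−0.000594 × 200) = 0.88799
R(B2) = exp(−0.00116 × 200) = 0.79295
R(B3) = exp(−0.000116 × 200) = 0.97707
R(B4) = exp(−0.00134 × 200) = 0.76491
Parallel (B1 and B2): 1 − (1 − 0.88799)(1 − 0.79295) = 0.97681
Parallel (B3 and B4): 1 − (1 − 0.97707)(1 − 0.76491) = 0.99461
Series ([0.97681] and [0.99461]): 0.97681 × 0.99461 = 0.972

0.972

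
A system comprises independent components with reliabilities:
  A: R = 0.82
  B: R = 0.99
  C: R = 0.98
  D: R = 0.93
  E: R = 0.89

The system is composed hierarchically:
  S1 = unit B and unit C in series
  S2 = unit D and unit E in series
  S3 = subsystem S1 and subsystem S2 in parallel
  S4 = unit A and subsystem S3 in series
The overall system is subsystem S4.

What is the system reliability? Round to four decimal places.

Series (B and C): 0.990000 × 0.980000 = 0.970200
Series (D and E): 0.930000 × 0.890000 = 0.827700
Parallel ([0.970200] and [0.827700]): 1 − (1 − 0.970200)(1 − 0.827700) = 0.994865
Series (A and [0.994865]): 0.820000 × 0.994865 = 0.8158

0.8158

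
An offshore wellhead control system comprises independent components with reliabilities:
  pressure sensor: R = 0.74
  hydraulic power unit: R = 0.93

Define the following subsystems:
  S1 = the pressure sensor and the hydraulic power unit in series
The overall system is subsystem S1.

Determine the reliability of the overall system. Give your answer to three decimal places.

Series (pressure sensor and hydraulic power unit): 0.74000 × 0.93000 = 0.688

0.688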